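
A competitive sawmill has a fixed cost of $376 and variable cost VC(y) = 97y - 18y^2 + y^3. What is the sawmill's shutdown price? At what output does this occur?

The firm shuts down when price falls below the minimum of average variable cost. AVC = VC/y = 97 - 18y + y^2.
dAVC/dy = -18 + 2y = 0 gives y = 9. min AVC = 97 - 18·9 + 9^2 = 16.
The firm shuts down for any P below $16.

$16 per unit, at y = 9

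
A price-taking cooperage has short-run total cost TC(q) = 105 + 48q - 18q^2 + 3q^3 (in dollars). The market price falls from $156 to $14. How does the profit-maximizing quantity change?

Output falls from 6 to 0 (the firm shuts down)

AVC = 48 - 18q + 3q^2, minimized at q = 3 where min AVC = $21. MC = 48 - 36q + 9q^2.
With P = $156 above the shutdown price, P = MC gives q = 6.
At P = $14 < min AVC = $21, price no longer covers variable cost at any output, so the firm shuts down: q = 0.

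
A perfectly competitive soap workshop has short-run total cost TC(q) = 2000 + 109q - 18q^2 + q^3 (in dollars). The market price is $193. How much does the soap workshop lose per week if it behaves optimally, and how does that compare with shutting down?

AVC = 109 - 18q + q^2 has its minimum $28 at q = 9; price $193 clears that bar, so the firm operates.
With MC = 109 - 36q + 3q^2, P = MC on the upward-sloping part at q* = 14.
TR = 193·14 = 2702. TC = 2000 + 742 = 2742. Profit = 2702 − 2742 = -$40.
Shutting down would mean losing the fixed cost of $2000, so operating at a loss of $40 is better by $1960.

Profit = -$40 at q = 14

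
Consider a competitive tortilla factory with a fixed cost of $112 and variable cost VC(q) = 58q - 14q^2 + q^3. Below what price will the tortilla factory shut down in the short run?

$9 per unit

The firm shuts down when price falls below the minimum of average variable cost. AVC = VC/q = 58 - 14q + q^2.
At the minimum of AVC, MC = AVC. MC = 58 - 28q + 3q^2; setting MC = AVC gives 2q^2 - 14q = 0, so q = 7. min AVC = 9.
For P < $9 the firm produces nothing.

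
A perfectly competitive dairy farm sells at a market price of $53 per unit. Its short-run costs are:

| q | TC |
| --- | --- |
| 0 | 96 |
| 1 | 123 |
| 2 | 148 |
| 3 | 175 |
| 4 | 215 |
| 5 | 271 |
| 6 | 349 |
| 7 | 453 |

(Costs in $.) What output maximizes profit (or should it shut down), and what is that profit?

Compute π = P·q − TC at each output: q=0: -96; q=1: -70; q=2: -42; q=3: -16; q=4: -3; q=5: -6; q=6: -31; q=7: -82.
Profit is maximized at q = 4. AVC there is 119/4 = $29.75 ≤ P, so producing beats shutting down (which would give -$96).

q = 4; profit = -$3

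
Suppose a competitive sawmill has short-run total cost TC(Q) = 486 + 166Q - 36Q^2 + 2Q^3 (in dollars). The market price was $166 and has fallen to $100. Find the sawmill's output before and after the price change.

Output falls from 12 to 11

AVC = 166 - 36Q + 2Q^2, minimized at Q = 9 where min AVC = $4. MC = 166 - 72Q + 6Q^2.
At P = $166 ≥ min AVC, set P = MC on the rising branch: Q = 12.
At P = $100 ≥ min AVC, set P = MC: Q = 11. The firm stays open but cuts output.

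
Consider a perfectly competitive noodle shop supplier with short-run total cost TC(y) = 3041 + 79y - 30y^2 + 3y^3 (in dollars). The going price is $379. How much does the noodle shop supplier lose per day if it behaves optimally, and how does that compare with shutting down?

AVC = 79 - 30y + 3y^2; min AVC = $4 at y = 5. Since P = $379 ≥ min AVC, the firm produces.
MC = 79 - 60y + 9y^2. Setting P = MC and taking the root on the rising branch gives y* = 10.
TR = 379·10 = 3790. TC = 3041 + 790 = 3831. Profit = 3790 − 3831 = -$41.
That loss of $41 beats the $3041 the firm would lose by shutting down; producing recovers $3000 of fixed cost.

Profit = -$41 at y = 10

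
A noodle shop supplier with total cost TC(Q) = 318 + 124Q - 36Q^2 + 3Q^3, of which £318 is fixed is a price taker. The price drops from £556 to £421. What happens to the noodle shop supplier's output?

AVC = 124 - 36Q + 3Q^2, minimized at Q = 6 where min AVC = £16. MC = 124 - 72Q + 9Q^2.
At P = £556 ≥ min AVC, set P = MC on the rising branch: Q = 12.
At P = £421 ≥ min AVC, set P = MC: Q = 11. The firm stays open but cuts output.

Output falls from 12 to 11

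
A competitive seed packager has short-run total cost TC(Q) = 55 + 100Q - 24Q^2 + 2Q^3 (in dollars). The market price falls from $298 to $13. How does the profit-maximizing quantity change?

MC = 100 - 48Q + 6Q^2; the shutdown threshold is min AVC = $28 (at Q = 6).
With P = $298 above the shutdown price, P = MC gives Q = 11.
At P = $13 < min AVC = $28, price no longer covers variable cost at any output, so the firm shuts down: Q = 0.

Output falls from 11 to 0 (the firm shuts down)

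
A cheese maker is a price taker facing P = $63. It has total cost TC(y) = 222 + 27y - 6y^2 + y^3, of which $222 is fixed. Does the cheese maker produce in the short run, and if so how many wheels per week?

Strip out fixed cost: VC = 27y - 6y^2 + y^3. Then AVC = 27 - 6y + y^2 and MC = 27 - 12y + 3y^2.
AVC hits its minimum where MC = AVC, at y = 3, giving min AVC = 27 - 6·3 + 3^2 = $18.
P = $63 exceeds min AVC = $18, so the firm stays open.
Solving P = MC: -36 - 12y + 3y^2 = 0 ⇒ y = -2 or 6. On the upward-sloping branch, y* = 6.
Check: AVC at y = 6 is $27 ≤ P, so revenue covers variable cost.
Profit = P·y − TC = 63·6 − 384 = -$6, a loss, but smaller than the $222 fixed cost the firm would lose by shutting down.

Produce at y = 6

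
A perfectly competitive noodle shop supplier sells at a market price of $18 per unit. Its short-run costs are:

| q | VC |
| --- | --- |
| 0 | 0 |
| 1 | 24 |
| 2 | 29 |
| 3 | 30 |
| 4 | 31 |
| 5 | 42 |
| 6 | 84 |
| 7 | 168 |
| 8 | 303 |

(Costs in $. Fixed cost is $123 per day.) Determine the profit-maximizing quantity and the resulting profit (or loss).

q = 5; profit = -$75

Profit at each row (π = 18q − TC): q=0: -123; q=1: -129; q=2: -116; q=3: -99; q=4: -82; q=5: -75; q=6: -99; q=7: -165; q=8: -282.
Profit is maximized at q = 5. AVC there is 42/5 = $8.40 ≤ P, so producing beats shutting down (which would give -$123).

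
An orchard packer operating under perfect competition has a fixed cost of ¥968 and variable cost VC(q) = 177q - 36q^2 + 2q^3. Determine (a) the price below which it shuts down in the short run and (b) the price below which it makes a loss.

Shutdown price = min AVC. AVC = 177 - 36q + 2q^2, with vertex at q = 9 and minimum ¥15.
ATC = 968/q + 177 - 36q + 2q^2. Setting dATC/dq = −968/q^2 − 36 + 4q = 0 gives q = 11 (since 4·11^3 − 36·11^2 = 968).
min ATC = 968/11 + 177 − 36·11 + 2·11^2 = ¥111. That is the break-even price.
For ¥15 ≤ P < ¥111 the firm produces at a loss; below ¥15 it shuts down.

Shutdown price = ¥15; break-even price = ¥111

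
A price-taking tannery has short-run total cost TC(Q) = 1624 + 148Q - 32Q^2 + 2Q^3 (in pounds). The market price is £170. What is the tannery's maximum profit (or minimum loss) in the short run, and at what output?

Profit = -£172 at Q = 11

AVC = 148 - 32Q + 2Q^2; min AVC = £20 at Q = 8. Since P = £170 ≥ min AVC, the firm produces.
MC = 148 - 64Q + 6Q^2. Setting P = MC and taking the root on the rising branch gives Q* = 11.
TR = 170·11 = 1870. TC = 1624 + 418 = 2042. Profit = 1870 − 2042 = -£172.
By producing, the firm covers all variable cost plus £1452 of fixed cost; shutting down would lose the full £1624.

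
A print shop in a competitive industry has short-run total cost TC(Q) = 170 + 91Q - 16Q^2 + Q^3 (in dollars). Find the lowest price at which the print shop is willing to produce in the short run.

The shutdown price is the minimum of AVC. VC = 91Q - 16Q^2 + Q^3, so AVC = 91 - 16Q + Q^2.
At the minimum of AVC, MC = AVC. MC = 91 - 32Q + 3Q^2; setting MC = AVC gives 2Q^2 - 16Q = 0, so Q = 8. min AVC = 27.
So the shutdown price is $27.

$27 per unit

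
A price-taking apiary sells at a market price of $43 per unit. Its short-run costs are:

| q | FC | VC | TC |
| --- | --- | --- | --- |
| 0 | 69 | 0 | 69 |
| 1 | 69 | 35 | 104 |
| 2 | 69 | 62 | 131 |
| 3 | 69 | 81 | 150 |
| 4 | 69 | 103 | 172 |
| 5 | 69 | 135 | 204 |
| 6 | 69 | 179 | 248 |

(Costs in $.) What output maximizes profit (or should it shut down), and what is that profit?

Tabulate TR − TC: q=0: -69; q=1: -61; q=2: -45; q=3: -21; q=4: 0; q=5: 11; q=6: 10.
Profit is maximized at q = 5. AVC there is 135/5 = $27 ≤ P, so producing beats shutting down (which would give -$69).

q = 5; profit = $11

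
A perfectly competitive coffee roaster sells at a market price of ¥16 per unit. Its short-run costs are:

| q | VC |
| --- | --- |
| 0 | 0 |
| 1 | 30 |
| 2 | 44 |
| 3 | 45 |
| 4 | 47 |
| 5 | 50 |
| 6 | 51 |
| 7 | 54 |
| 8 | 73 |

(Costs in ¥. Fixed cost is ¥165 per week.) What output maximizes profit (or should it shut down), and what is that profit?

q = 7; profit = -¥107

Compute π = P·q − TC at each output: q=0: -165; q=1: -179; q=2: -177; q=3: -162; q=4: -148; q=5: -135; q=6: -120; q=7: -107; q=8: -110.
Profit is maximized at q = 7. AVC there is 54/7 = ¥7.71 ≤ P, so producing beats shutting down (which would give -¥165).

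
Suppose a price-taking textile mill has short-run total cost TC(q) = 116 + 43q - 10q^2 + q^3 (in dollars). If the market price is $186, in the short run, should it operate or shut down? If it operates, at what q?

Produce at q = 11

Strip out fixed cost: VC = 43q - 10q^2 + q^3. Then AVC = 43 - 10q + q^2 and MC = 43 - 20q + 3q^2.
AVC hits its minimum where MC = AVC, at q = 5, giving min AVC = 43 - 10·5 + 5^2 = $18.
Because $186 ≥ $18, revenue can cover variable cost; the firm operates.
P = MC gives -143 - 20q + 3q^2 = 0, with roots -13/3 and 11. Take the larger (rising MC): q* = 11.
Check: AVC at q = 11 is $54 ≤ P, so revenue covers variable cost.
Profit = P·q − TC = 186·11 − 710 = $1336.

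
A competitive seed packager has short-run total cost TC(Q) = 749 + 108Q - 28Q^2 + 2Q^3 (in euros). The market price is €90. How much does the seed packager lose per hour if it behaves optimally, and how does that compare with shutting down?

Profit = -€101 at Q = 9

AVC = 108 - 28Q + 2Q^2 has its minimum €10 at Q = 7; price €90 clears that bar, so the firm operates.
With MC = 108 - 56Q + 6Q^2, P = MC on the upward-sloping part at Q* = 9.
TR = 90·9 = 810. TC = 749 + 162 = 911. Profit = 810 − 911 = -€101.
That loss of €101 beats the €749 the firm would lose by shutting down; producing recovers €648 of fixed cost.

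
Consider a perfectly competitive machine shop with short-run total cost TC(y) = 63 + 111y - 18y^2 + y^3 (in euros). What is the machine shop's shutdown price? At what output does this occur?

€30 per unit, at y = 9

The shutdown price is the minimum of AVC. VC = 111y - 18y^2 + y^3, so AVC = 111 - 18y + y^2.
dAVC/dy = -18 + 2y = 0 gives y = 9. min AVC = 111 - 18·9 + 9^2 = 30.
The firm shuts down for any P below €30.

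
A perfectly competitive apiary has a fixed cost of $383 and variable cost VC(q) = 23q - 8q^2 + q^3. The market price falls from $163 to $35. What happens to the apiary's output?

Output falls from 10 to 6

MC = 23 - 16q + 3q^2; the shutdown threshold is min AVC = $7 (at q = 4).
With P = $163 above the shutdown price, P = MC gives q = 10.
At P = $35 ≥ min AVC, set P = MC: q = 6. The firm stays open but cuts output.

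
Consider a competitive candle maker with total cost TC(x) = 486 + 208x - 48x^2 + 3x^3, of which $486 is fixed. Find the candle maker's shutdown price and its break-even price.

Shutdown price = min AVC. AVC = 208 - 48x + 3x^2, with vertex at x = 8 and minimum $16.
ATC = 486/x + 208 - 48x + 3x^2. Setting dATC/dx = −486/x^2 − 48 + 6x = 0 gives x = 9 (since 6·9^3 − 48·9^2 = 486).
min ATC = 486/9 + 208 − 48·9 + 3·9^2 = $73. That is the break-even price.
For $16 ≤ P < $73 the firm produces at a loss; below $16 it shuts down.

Shutdown price = $16; break-even price = $73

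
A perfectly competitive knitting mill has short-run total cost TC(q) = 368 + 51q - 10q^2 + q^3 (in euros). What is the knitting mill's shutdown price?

€26 per unit

Short-run supply begins at min AVC. From VC = 51q - 10q^2 + q^3, AVC = 51 - 10q + q^2.
At the minimum of AVC, MC = AVC. MC = 51 - 20q + 3q^2; setting MC = AVC gives 2q^2 - 10q = 0, so q = 5. min AVC = 26.
The firm shuts down for any P below €26.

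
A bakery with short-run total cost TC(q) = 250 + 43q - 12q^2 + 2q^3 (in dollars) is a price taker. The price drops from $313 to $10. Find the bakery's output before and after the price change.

Output falls from 9 to 0 (the firm shuts down)

MC = 43 - 24q + 6q^2; the shutdown threshold is min AVC = $25 (at q = 3).
With P = $313 above the shutdown price, P = MC gives q = 9.
At P = $10 < min AVC = $25, price no longer covers variable cost at any output, so the firm shuts down: q = 0.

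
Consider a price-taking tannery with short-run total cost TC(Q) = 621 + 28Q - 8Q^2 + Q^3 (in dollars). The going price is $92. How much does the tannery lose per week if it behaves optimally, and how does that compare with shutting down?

AVC = 28 - 8Q + Q^2; min AVC = $12 at Q = 4. Since P = $92 ≥ min AVC, the firm produces.
With MC = 28 - 16Q + 3Q^2, P = MC on the upward-sloping part at Q* = 8.
TR = 92·8 = 736. TC = 621 + 224 = 845. Profit = 736 − 845 = -$109.
By producing, the firm covers all variable cost plus $512 of fixed cost; shutting down would lose the full $621.

Profit = -$109 at Q = 8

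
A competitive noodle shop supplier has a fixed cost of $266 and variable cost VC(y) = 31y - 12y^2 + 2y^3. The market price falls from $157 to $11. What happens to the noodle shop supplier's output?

Output falls from 7 to 0 (the firm shuts down)

MC = 31 - 24y + 6y^2; the shutdown threshold is min AVC = $13 (at y = 3).
With P = $157 above the shutdown price, P = MC gives y = 7.
At P = $11 < min AVC = $13, price no longer covers variable cost at any output, so the firm shuts down: y = 0.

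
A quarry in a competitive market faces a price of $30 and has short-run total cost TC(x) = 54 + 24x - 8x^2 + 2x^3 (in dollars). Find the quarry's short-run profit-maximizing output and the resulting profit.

Profit = -$18 at x = 3

AVC = 24 - 8x + 2x^2; min AVC = $16 at x = 2. Since P = $30 ≥ min AVC, the firm produces.
MC = 24 - 16x + 6x^2. Setting P = MC and taking the root on the rising branch gives x* = 3.
TR = 30·3 = 90. TC = 54 + 54 = 108. Profit = 90 − 108 = -$18.
By producing, the firm covers all variable cost plus $36 of fixed cost; shutting down would lose the full $54.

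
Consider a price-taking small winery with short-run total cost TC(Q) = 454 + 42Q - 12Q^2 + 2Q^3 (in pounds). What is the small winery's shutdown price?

£24 per unit

Short-run supply begins at min AVC. From VC = 42Q - 12Q^2 + 2Q^3, AVC = 42 - 12Q + 2Q^2.
dAVC/dQ = -12 + 4Q = 0 gives Q = 3. min AVC = 42 - 12·3 + 2·3^2 = 24.
For P < £24 the firm produces nothing.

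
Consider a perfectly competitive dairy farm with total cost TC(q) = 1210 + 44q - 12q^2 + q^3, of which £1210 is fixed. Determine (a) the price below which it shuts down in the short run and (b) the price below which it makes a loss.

Shutdown price = £8; break-even price = £143

Shutdown price = min AVC. AVC = 44 - 12q + q^2, with vertex at q = 6 and minimum £8.
ATC = 1210/q + 44 - 12q + q^2. Setting dATC/dq = −1210/q^2 − 12 + 2q = 0 gives q = 11 (since 2·11^3 − 12·11^2 = 1210).
min ATC = 1210/11 + 44 − 12·11 + 11^2 = £143. That is the break-even price.
Between these two prices the firm operates at a loss; above £143 it earns a profit.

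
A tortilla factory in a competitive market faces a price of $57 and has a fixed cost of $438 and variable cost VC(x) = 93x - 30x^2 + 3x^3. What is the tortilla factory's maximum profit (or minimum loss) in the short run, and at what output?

AVC = 93 - 30x + 3x^2; min AVC = $18 at x = 5. Since P = $57 ≥ min AVC, the firm produces.
MC = 93 - 60x + 9x^2. Setting P = MC and taking the root on the rising branch gives x* = 6.
TR = 57·6 = 342. TC = 438 + 126 = 564. Profit = 342 − 564 = -$222.
That loss of $222 beats the $438 the firm would lose by shutting down; producing recovers $216 of fixed cost.

Profit = -$222 at x = 6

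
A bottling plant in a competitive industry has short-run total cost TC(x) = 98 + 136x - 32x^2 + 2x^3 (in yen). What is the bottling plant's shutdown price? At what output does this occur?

The firm shuts down when price falls below the minimum of average variable cost. AVC = VC/x = 136 - 32x + 2x^2.
At the minimum of AVC, MC = AVC. MC = 136 - 64x + 6x^2; setting MC = AVC gives 4x^2 - 32x = 0, so x = 8. min AVC = 8.
The firm shuts down for any P below ¥8.

¥8 per unit, at x = 8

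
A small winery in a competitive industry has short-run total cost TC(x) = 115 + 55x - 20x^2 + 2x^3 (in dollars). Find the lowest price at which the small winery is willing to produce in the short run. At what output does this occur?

The shutdown price is the minimum of AVC. VC = 55x - 20x^2 + 2x^3, so AVC = 55 - 20x + 2x^2.
dAVC/dx = -20 + 4x = 0 gives x = 5. min AVC = 55 - 20·5 + 2·5^2 = 5.
The firm shuts down for any P below $5.

$5 per unit, at x = 5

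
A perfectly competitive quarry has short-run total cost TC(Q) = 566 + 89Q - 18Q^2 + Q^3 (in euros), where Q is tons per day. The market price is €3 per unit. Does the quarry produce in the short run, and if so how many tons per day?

Shut down

Variable cost is VC = 89Q - 18Q^2 + Q^3, so AVC = VC/Q = 89 - 18Q + Q^2 and MC = dTC/dQ = 89 - 36Q + 3Q^2.
AVC is minimized where dAVC/dQ = -18 + 2Q = 0, at Q = 9; min AVC = 89 - 18·9 + 9^2 = €8.
P = €3 lies below min AVC = €8; no output level covers variable cost.
Shutting down limits the loss to fixed cost, €566.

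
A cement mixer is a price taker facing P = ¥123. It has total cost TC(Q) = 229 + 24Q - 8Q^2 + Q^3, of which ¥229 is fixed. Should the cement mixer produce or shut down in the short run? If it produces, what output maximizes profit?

Produce at Q = 9

Variable cost is VC = 24Q - 8Q^2 + Q^3, so AVC = VC/Q = 24 - 8Q + Q^2 and MC = dTC/dQ = 24 - 16Q + 3Q^2.
The AVC parabola has its vertex at Q = 8/2 = 4, where AVC = 24 - 8·4 + 4^2 = ¥8.
P = ¥123 exceeds min AVC = ¥8, so the firm stays open.
Solving P = MC: -99 - 16Q + 3Q^2 = 0 ⇒ Q = -11/3 or 9. On the upward-sloping branch, Q* = 9.
Check: AVC at Q = 9 is ¥33 ≤ P, so revenue covers variable cost.
Profit = P·Q − TC = 123·9 − 526 = ¥581.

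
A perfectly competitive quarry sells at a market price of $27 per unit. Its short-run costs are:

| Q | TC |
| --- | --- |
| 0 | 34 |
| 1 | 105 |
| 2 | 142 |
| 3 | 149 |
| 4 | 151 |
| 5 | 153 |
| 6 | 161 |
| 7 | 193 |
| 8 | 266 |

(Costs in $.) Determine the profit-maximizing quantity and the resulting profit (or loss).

Q = 6; profit = $1

Compute π = P·Q − TC at each output: Q=0: -34; Q=1: -78; Q=2: -88; Q=3: -68; Q=4: -43; Q=5: -18; Q=6: 1; Q=7: -4; Q=8: -50.
Profit is maximized at Q = 6. AVC there is 127/6 = $21.17 ≤ P, so producing beats shutting down (which would give -$34).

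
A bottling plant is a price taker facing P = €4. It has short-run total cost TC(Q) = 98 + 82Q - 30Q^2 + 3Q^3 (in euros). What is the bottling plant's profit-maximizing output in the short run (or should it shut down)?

Shut down

Variable cost is VC = 82Q - 30Q^2 + 3Q^3, so AVC = VC/Q = 82 - 30Q + 3Q^2 and MC = dTC/dQ = 82 - 60Q + 9Q^2.
The AVC parabola has its vertex at Q = 30/6 = 5, where AVC = 82 - 30·5 + 3·5^2 = €7.
With P < min AVC (€4 < €7), every unit sold adds to the loss.
Best response: produce nothing and absorb the €98 fixed cost.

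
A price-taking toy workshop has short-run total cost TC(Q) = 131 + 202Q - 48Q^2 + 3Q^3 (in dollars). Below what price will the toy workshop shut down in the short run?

Short-run supply begins at min AVC. From VC = 202Q - 48Q^2 + 3Q^3, AVC = 202 - 48Q + 3Q^2.
dAVC/dQ = -48 + 6Q = 0 gives Q = 8. min AVC = 202 - 48·8 + 3·8^2 = 10.
So the shutdown price is $10.

$10 per unit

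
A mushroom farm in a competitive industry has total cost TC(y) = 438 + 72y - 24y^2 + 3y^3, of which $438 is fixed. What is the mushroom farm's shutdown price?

The firm shuts down when price falls below the minimum of average variable cost. AVC = VC/y = 72 - 24y + 3y^2.
dAVC/dy = -24 + 6y = 0 gives y = 4. min AVC = 72 - 24·4 + 3·4^2 = 24.
For P < $24 the firm produces nothing.

$24 per unit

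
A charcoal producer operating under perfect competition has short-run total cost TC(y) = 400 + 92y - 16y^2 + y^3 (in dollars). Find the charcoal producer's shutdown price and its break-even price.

Shutdown price = $28; break-even price = $72

AVC = 92 - 16y + y^2; minimized at y = 8, giving min AVC = $28. That is the shutdown price.
ATC = 400/y + 92 - 16y + y^2. Setting dATC/dy = −400/y^2 − 16 + 2y = 0 gives y = 10 (since 2·10^3 − 16·10^2 = 400).
min ATC = 400/10 + 92 − 16·10 + 10^2 = $72. That is the break-even price.
For $28 ≤ P < $72 the firm produces at a loss; below $28 it shuts down.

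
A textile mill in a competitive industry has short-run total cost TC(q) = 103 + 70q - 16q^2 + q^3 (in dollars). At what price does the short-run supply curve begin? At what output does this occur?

$6 per unit, at q = 8

The shutdown price is the minimum of AVC. VC = 70q - 16q^2 + q^3, so AVC = 70 - 16q + q^2.
dAVC/dq = -16 + 2q = 0 gives q = 8. min AVC = 70 - 16·8 + 8^2 = 6.
For P < $6 the firm produces nothing.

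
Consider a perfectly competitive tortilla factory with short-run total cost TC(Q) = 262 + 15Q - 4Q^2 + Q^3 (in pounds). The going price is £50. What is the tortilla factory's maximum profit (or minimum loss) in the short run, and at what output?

AVC = 15 - 4Q + Q^2; min AVC = £11 at Q = 2. Since P = £50 ≥ min AVC, the firm produces.
With MC = 15 - 8Q + 3Q^2, P = MC on the upward-sloping part at Q* = 5.
TR = 50·5 = 250. TC = 262 + 100 = 362. Profit = 250 − 362 = -£112.
Shutting down would mean losing the fixed cost of £262, so operating at a loss of £112 is better by £150.

Profit = -£112 at Q = 5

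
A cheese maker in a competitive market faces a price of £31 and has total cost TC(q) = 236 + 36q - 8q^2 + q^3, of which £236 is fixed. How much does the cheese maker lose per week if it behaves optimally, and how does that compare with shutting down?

AVC = 36 - 8q + q^2; min AVC = £20 at q = 4. Since P = £31 ≥ min AVC, the firm produces.
With MC = 36 - 16q + 3q^2, P = MC on the upward-sloping part at q* = 5.
TR = 31·5 = 155. TC = 236 + 105 = 341. Profit = 155 − 341 = -£186.
Shutting down would mean losing the fixed cost of £236, so operating at a loss of £186 is better by £50.

Profit = -£186 at q = 5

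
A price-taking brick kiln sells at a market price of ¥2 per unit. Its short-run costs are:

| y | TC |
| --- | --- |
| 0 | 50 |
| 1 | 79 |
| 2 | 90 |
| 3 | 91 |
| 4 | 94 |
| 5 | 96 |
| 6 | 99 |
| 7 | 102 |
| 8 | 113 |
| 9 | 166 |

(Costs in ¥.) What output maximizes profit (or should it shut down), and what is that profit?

Tabulate TR − TC: y=0: -50; y=1: -77; y=2: -86; y=3: -85; y=4: -86; y=5: -86; y=6: -87; y=7: -88; y=8: -97; y=9: -148.
Profit is highest at y = 0. Equivalently, the lowest AVC in the table is 52/7 ≈ ¥7.43 at y = 7, and P = ¥2 falls below it — price never covers variable cost, so the firm shuts down and loses only its fixed cost.

y = 0 (shut down); profit = -¥50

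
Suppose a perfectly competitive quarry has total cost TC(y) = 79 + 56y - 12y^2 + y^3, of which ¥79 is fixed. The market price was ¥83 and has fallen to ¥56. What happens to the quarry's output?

Output falls from 9 to 8

MC = 56 - 24y + 3y^2; the shutdown threshold is min AVC = ¥20 (at y = 6).
With P = ¥83 above the shutdown price, P = MC gives y = 9.
At P = ¥56 ≥ min AVC, set P = MC: y = 8. The firm stays open but cuts output.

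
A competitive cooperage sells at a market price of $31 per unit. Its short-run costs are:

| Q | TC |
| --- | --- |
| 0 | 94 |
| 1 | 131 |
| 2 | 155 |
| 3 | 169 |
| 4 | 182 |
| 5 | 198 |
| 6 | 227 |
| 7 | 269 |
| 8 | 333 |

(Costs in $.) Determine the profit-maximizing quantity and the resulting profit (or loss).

Tabulate TR − TC: Q=0: -94; Q=1: -100; Q=2: -93; Q=3: -76; Q=4: -58; Q=5: -43; Q=6: -41; Q=7: -52; Q=8: -85.
Profit is maximized at Q = 6. AVC there is 133/6 = $22.17 ≤ P, so producing beats shutting down (which would give -$94).

Q = 6; profit = -$41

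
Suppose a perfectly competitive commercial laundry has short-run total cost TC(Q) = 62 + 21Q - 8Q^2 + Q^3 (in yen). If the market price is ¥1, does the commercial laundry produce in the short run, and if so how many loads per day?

Shut down

Variable cost is VC = 21Q - 8Q^2 + Q^3, so AVC = VC/Q = 21 - 8Q + Q^2 and MC = dTC/dQ = 21 - 16Q + 3Q^2.
The AVC parabola has its vertex at Q = 8/2 = 4, where AVC = 21 - 8·4 + 4^2 = ¥5.
Since P = ¥1 < min AVC = ¥5, price fails to cover variable cost at any output.
The firm minimizes its loss by shutting down and losing only its fixed cost of ¥62.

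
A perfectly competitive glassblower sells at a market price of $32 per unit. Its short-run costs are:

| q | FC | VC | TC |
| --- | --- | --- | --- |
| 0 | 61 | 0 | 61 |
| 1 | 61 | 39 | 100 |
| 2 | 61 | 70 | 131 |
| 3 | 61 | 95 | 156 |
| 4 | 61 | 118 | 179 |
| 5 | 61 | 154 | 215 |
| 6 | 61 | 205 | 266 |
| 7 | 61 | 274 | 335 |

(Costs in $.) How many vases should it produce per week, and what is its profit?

Profit at each row (π = 32q − TC): q=0: -61; q=1: -68; q=2: -67; q=3: -60; q=4: -51; q=5: -55; q=6: -74; q=7: -111.
Profit is maximized at q = 4. AVC there is 118/4 = $29.50 ≤ P, so producing beats shutting down (which would give -$61).

q = 4; profit = -$51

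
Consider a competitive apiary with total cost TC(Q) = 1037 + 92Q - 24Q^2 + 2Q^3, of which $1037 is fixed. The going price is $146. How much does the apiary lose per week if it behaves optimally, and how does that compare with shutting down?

Profit = -$65 at Q = 9

AVC = 92 - 24Q + 2Q^2; min AVC = $20 at Q = 6. Since P = $146 ≥ min AVC, the firm produces.
MC = 92 - 48Q + 6Q^2. Setting P = MC and taking the root on the rising branch gives Q* = 9.
TR = 146·9 = 1314. TC = 1037 + 342 = 1379. Profit = 1314 − 1379 = -$65.
That loss of $65 beats the $1037 the firm would lose by shutting down; producing recovers $972 of fixed cost.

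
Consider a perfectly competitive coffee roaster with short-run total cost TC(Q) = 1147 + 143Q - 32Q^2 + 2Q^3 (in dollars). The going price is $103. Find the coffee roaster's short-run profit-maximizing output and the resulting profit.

AVC = 143 - 32Q + 2Q^2; min AVC = $15 at Q = 8. Since P = $103 ≥ min AVC, the firm produces.
With MC = 143 - 64Q + 6Q^2, P = MC on the upward-sloping part at Q* = 10.
TR = 103·10 = 1030. TC = 1147 + 230 = 1377. Profit = 1030 − 1377 = -$347.
That loss of $347 beats the $1147 the firm would lose by shutting down; producing recovers $800 of fixed cost.

Profit = -$347 at Q = 10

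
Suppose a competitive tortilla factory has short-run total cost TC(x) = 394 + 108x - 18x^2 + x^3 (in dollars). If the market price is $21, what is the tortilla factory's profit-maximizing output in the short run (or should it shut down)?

Strip out fixed cost: VC = 108x - 18x^2 + x^3. Then AVC = 108 - 18x + x^2 and MC = 108 - 36x + 3x^2.
AVC is minimized where dAVC/dx = -18 + 2x = 0, at x = 9; min AVC = 108 - 18·9 + 9^2 = $27.
P = $21 lies below min AVC = $27; no output level covers variable cost.
The firm minimizes its loss by shutting down and losing only its fixed cost of $394.

Shut down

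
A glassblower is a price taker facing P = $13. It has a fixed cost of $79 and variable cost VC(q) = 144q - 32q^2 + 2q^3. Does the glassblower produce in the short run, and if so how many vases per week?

Shut down

Variable cost is VC = 144q - 32q^2 + 2q^3, so AVC = VC/q = 144 - 32q + 2q^2 and MC = dTC/dq = 144 - 64q + 6q^2.
The AVC parabola has its vertex at q = 32/4 = 8, where AVC = 144 - 32·8 + 2·8^2 = $16.
Since P = $13 < min AVC = $16, price fails to cover variable cost at any output.
The firm minimizes its loss by shutting down and losing only its fixed cost of $79.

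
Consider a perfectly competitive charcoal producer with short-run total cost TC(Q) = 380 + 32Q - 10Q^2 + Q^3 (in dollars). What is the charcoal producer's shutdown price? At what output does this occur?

The shutdown price is the minimum of AVC. VC = 32Q - 10Q^2 + Q^3, so AVC = 32 - 10Q + Q^2.
dAVC/dQ = -10 + 2Q = 0 gives Q = 5. min AVC = 32 - 10·5 + 5^2 = 7.
For P < $7 the firm produces nothing.

$7 per unit, at Q = 5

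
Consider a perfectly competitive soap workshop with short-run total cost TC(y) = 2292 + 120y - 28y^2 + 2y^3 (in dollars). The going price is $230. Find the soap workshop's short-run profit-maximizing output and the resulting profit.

AVC = 120 - 28y + 2y^2; min AVC = $22 at y = 7. Since P = $230 ≥ min AVC, the firm produces.
MC = 120 - 56y + 6y^2. Setting P = MC and taking the root on the rising branch gives y* = 11.
TR = 230·11 = 2530. TC = 2292 + 594 = 2886. Profit = 2530 − 2886 = -$356.
Shutting down would mean losing the fixed cost of $2292, so operating at a loss of $356 is better by $1936.

Profit = -$356 at y = 11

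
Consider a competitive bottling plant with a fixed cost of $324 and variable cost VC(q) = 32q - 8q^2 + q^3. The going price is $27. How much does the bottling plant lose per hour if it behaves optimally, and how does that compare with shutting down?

Profit = -$274 at q = 5

AVC = 32 - 8q + q^2; min AVC = $16 at q = 4. Since P = $27 ≥ min AVC, the firm produces.
With MC = 32 - 16q + 3q^2, P = MC on the upward-sloping part at q* = 5.
TR = 27·5 = 135. TC = 324 + 85 = 409. Profit = 135 − 409 = -$274.
By producing, the firm covers all variable cost plus $50 of fixed cost; shutting down would lose the full $324.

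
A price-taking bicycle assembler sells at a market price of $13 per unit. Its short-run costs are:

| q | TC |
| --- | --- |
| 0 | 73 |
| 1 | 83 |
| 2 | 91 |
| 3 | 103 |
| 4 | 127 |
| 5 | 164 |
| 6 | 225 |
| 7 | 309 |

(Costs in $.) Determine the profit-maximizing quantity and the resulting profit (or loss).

Profit at each row (π = 13q − TC): q=0: -73; q=1: -70; q=2: -65; q=3: -64; q=4: -75; q=5: -99; q=6: -147; q=7: -218.
Profit is maximized at q = 3. AVC there is 30/3 = $10 ≤ P, so producing beats shutting down (which would give -$73).

q = 3; profit = -$64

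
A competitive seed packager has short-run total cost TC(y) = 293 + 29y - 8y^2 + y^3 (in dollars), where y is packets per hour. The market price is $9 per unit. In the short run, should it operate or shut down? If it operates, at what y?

Strip out fixed cost: VC = 29y - 8y^2 + y^3. Then AVC = 29 - 8y + y^2 and MC = 29 - 16y + 3y^2.
The AVC parabola has its vertex at y = 8/2 = 4, where AVC = 29 - 8·4 + 4^2 = $13.
P = $9 lies below min AVC = $13; no output level covers variable cost.
Best response: produce nothing and absorb the $293 fixed cost.

Shut down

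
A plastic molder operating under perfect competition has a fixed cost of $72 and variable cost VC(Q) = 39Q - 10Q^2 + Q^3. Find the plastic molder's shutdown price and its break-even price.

AVC = 39 - 10Q + Q^2; minimized at Q = 5, giving min AVC = $14. That is the shutdown price.
ATC = 72/Q + 39 - 10Q + Q^2. Setting dATC/dQ = −72/Q^2 − 10 + 2Q = 0 gives Q = 6 (since 2·6^3 − 10·6^2 = 72).
min ATC = 72/6 + 39 − 10·6 + 6^2 = $27. That is the break-even price.
Between these two prices the firm operates at a loss; above $27 it earns a profit.

Shutdown price = $14; break-even price = $27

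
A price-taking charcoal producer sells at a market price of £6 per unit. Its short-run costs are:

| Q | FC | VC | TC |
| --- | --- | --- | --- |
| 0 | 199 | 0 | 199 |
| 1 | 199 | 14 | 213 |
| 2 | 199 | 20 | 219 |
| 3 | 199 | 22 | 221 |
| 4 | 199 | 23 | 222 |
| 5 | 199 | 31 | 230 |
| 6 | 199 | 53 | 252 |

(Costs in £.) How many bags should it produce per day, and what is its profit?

Q = 4; profit = -£198

Compute π = P·Q − TC at each output: Q=0: -199; Q=1: -207; Q=2: -207; Q=3: -203; Q=4: -198; Q=5: -200; Q=6: -216.
Profit is maximized at Q = 4. AVC there is 23/4 = £5.75 ≤ P, so producing beats shutting down (which would give -£199).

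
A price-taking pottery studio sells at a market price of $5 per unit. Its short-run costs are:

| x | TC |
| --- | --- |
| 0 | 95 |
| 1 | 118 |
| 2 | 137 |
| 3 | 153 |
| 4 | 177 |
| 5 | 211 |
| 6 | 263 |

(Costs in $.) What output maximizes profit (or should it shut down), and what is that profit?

Tabulate TR − TC: x=0: -95; x=1: -113; x=2: -127; x=3: -138; x=4: -157; x=5: -186; x=6: -233.
Profit is highest at x = 0. Equivalently, the lowest AVC in the table is 58/3 ≈ $19.33 at x = 3, and P = $5 falls below it — price never covers variable cost, so the firm shuts down and loses only its fixed cost.

x = 0 (shut down); profit = -$95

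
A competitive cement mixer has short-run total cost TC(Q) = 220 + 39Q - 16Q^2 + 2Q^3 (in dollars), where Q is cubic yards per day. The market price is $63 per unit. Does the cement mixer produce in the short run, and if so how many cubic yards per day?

Produce at Q = 6

Variable cost is VC = 39Q - 16Q^2 + 2Q^3, so AVC = VC/Q = 39 - 16Q + 2Q^2 and MC = dTC/dQ = 39 - 32Q + 6Q^2.
AVC is minimized where dAVC/dQ = -16 + 4Q = 0, at Q = 4; min AVC = 39 - 16·4 + 2·4^2 = $7.
P = $63 exceeds min AVC = $7, so the firm stays open.
Solving P = MC: -24 - 32Q + 6Q^2 = 0 ⇒ Q = -2/3 or 6. On the upward-sloping branch, Q* = 6.
Check: AVC at Q = 6 is $15 ≤ P, so revenue covers variable cost.
Profit = P·Q − TC = 63·6 − 310 = $68.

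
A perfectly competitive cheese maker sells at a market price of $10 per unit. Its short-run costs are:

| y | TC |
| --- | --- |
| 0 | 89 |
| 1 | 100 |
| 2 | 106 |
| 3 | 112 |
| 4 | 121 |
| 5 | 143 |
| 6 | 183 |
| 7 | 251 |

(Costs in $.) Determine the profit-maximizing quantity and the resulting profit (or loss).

y = 4; profit = -$81

Tabulate TR − TC: y=0: -89; y=1: -90; y=2: -86; y=3: -82; y=4: -81; y=5: -93; y=6: -123; y=7: -181.
Profit is maximized at y = 4. AVC there is 32/4 = $8 ≤ P, so producing beats shutting down (which would give -$89).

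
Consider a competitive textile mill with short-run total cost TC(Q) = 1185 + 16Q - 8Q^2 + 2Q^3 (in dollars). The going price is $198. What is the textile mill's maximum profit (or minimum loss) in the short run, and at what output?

AVC = 16 - 8Q + 2Q^2 has its minimum $8 at Q = 2; price $198 clears that bar, so the firm operates.
With MC = 16 - 16Q + 6Q^2, P = MC on the upward-sloping part at Q* = 7.
TR = 198·7 = 1386. TC = 1185 + 406 = 1591. Profit = 1386 − 1591 = -$205.
Shutting down would mean losing the fixed cost of $1185, so operating at a loss of $205 is better by $980.

Profit = -$205 at Q = 7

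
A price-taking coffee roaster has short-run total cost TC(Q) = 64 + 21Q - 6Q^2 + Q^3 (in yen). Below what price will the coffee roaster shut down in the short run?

¥12 per unit

Short-run supply begins at min AVC. From VC = 21Q - 6Q^2 + Q^3, AVC = 21 - 6Q + Q^2.
dAVC/dQ = -6 + 2Q = 0 gives Q = 3. min AVC = 21 - 6·3 + 3^2 = 12.
For P < ¥12 the firm produces nothing.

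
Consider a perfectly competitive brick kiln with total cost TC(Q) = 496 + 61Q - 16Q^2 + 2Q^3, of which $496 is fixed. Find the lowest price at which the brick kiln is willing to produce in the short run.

The shutdown price is the minimum of AVC. VC = 61Q - 16Q^2 + 2Q^3, so AVC = 61 - 16Q + 2Q^2.
At the minimum of AVC, MC = AVC. MC = 61 - 32Q + 6Q^2; setting MC = AVC gives 4Q^2 - 16Q = 0, so Q = 4. min AVC = 29.
So the shutdown price is $29.

$29 per unit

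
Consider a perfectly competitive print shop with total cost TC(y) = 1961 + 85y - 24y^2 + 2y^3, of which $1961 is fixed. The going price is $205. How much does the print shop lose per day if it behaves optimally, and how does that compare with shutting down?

Profit = -$361 at y = 10

AVC = 85 - 24y + 2y^2 has its minimum $13 at y = 6; price $205 clears that bar, so the firm operates.
MC = 85 - 48y + 6y^2. Setting P = MC and taking the root on the rising branch gives y* = 10.
TR = 205·10 = 2050. TC = 1961 + 450 = 2411. Profit = 2050 − 2411 = -$361.
That loss of $361 beats the $1961 the firm would lose by shutting down; producing recovers $1600 of fixed cost.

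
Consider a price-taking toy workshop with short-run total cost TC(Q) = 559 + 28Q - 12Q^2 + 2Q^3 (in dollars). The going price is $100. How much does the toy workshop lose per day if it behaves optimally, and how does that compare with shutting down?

Profit = -$127 at Q = 6

AVC = 28 - 12Q + 2Q^2 has its minimum $10 at Q = 3; price $100 clears that bar, so the firm operates.
MC = 28 - 24Q + 6Q^2. Setting P = MC and taking the root on the rising branch gives Q* = 6.
TR = 100·6 = 600. TC = 559 + 168 = 727. Profit = 600 − 727 = -$127.
Shutting down would mean losing the fixed cost of $559, so operating at a loss of $127 is better by $432.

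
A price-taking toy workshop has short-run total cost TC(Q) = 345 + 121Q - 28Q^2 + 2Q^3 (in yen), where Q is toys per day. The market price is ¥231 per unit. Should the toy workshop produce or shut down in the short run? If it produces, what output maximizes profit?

Produce at Q = 11

Variable cost is VC = 121Q - 28Q^2 + 2Q^3, so AVC = VC/Q = 121 - 28Q + 2Q^2 and MC = dTC/dQ = 121 - 56Q + 6Q^2.
AVC is minimized where dAVC/dQ = -28 + 4Q = 0, at Q = 7; min AVC = 121 - 28·7 + 2·7^2 = ¥23.
Since P = ¥231 ≥ min AVC = ¥23, price covers variable cost and the firm should produce.
Solving P = MC: -110 - 56Q + 6Q^2 = 0 ⇒ Q = -5/3 or 11. On the upward-sloping branch, Q* = 11.
Check: AVC at Q = 11 is ¥55 ≤ P, so revenue covers variable cost.
Profit = P·Q − TC = 231·11 − 950 = ¥1591.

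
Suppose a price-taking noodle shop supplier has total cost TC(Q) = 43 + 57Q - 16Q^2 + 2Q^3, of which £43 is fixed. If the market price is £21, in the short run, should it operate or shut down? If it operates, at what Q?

Strip out fixed cost: VC = 57Q - 16Q^2 + 2Q^3. Then AVC = 57 - 16Q + 2Q^2 and MC = 57 - 32Q + 6Q^2.
The AVC parabola has its vertex at Q = 16/4 = 4, where AVC = 57 - 16·4 + 2·4^2 = £25.
Since P = £21 < min AVC = £25, price fails to cover variable cost at any output.
Best response: produce nothing and absorb the £43 fixed cost.

Shut down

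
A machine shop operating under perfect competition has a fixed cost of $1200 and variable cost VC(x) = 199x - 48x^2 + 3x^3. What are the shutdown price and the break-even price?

Shutdown price = min AVC. AVC = 199 - 48x + 3x^2, with vertex at x = 8 and minimum $7.
ATC = 1200/x + 199 - 48x + 3x^2. Setting dATC/dx = −1200/x^2 − 48 + 6x = 0 gives x = 10 (since 6·10^3 − 48·10^2 = 1200).
min ATC = 1200/10 + 199 − 48·10 + 3·10^2 = $139. That is the break-even price.
Between these two prices the firm operates at a loss; above $139 it earns a profit.

Shutdown price = $7; break-even price = $139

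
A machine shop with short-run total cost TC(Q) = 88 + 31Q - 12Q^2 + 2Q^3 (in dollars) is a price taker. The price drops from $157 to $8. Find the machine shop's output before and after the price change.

AVC = 31 - 12Q + 2Q^2, minimized at Q = 3 where min AVC = $13. MC = 31 - 24Q + 6Q^2.
With P = $157 above the shutdown price, P = MC gives Q = 7.
At P = $8 < min AVC = $13, price no longer covers variable cost at any output, so the firm shuts down: Q = 0.

Output falls from 7 to 0 (the firm shuts down)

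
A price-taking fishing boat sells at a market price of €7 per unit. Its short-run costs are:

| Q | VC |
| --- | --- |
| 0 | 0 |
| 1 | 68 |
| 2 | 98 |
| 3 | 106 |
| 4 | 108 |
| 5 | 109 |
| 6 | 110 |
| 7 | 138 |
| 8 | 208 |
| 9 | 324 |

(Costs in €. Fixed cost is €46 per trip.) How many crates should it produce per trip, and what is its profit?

Q = 0 (shut down); profit = -€46

Tabulate TR − TC: Q=0: -46; Q=1: -107; Q=2: -130; Q=3: -131; Q=4: -126; Q=5: -120; Q=6: -114; Q=7: -135; Q=8: -198; Q=9: -307.
Profit is highest at Q = 0. Equivalently, the lowest AVC in the table is 110/6 ≈ €18.33 at Q = 6, and P = €7 falls below it — price never covers variable cost, so the firm shuts down and loses only its fixed cost.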